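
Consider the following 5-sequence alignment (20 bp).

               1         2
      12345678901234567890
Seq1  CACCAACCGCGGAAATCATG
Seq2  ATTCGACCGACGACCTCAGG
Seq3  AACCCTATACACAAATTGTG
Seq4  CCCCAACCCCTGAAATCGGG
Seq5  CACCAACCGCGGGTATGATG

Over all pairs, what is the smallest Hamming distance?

Pairwise Hamming distances:
  Seq1 vs Seq2: 9
  Seq1 vs Seq3: 10
  Seq1 vs Seq4: 5
  Seq1 vs Seq5: 3
  Seq2 vs Seq3: 15
  Seq2 vs Seq4: 10
  Seq2 vs Seq5: 11
  Seq3 vs Seq4: 11
  Seq3 vs Seq5: 12
  Seq4 vs Seq5: 8
The smallest is 3, between Seq1 and Seq5.

3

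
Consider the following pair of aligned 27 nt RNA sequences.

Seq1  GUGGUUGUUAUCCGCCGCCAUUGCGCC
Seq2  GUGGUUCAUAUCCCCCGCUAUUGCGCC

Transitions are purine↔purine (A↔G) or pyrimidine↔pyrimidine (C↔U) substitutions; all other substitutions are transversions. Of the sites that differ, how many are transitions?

Differing sites — 7:G/C (Tv); 8:U/A (Tv); 14:G/C (Tv); 19:C/U (Ti).
Of the 4 differences, 1 transition and 3 transversions, so the answer is 1.

1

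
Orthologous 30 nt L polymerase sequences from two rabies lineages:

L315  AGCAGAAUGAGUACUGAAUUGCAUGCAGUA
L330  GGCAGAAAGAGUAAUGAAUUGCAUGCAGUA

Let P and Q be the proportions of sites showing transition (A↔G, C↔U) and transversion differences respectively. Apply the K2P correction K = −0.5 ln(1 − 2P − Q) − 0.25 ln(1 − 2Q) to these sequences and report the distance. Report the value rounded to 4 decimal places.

Differing sites — 1:A/G (Ti); 8:U/A (Tv); 14:C/A (Tv).
Of the 3 differences, 1 transition and 2 transversions over 30 sites: P = 1/30 = 0.033333, Q = 2/30 = 0.066667.
d = −0.5·ln(0.866667) − 0.25·ln(0.866666) = −0.5·(-0.143100) − 0.25·(-0.143102) = 0.1073.

0.1073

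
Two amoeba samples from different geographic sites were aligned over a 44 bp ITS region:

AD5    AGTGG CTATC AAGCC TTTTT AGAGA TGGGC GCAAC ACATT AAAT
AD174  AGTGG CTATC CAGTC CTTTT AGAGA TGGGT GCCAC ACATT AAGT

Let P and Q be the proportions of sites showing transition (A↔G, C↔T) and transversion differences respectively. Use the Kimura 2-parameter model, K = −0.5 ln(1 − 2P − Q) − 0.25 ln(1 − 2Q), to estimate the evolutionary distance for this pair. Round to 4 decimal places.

0.1527

Differing sites — 11:A/C (Tv); 14:C/T (Ti); 16:T/C (Ti); 30:C/T (Ti); 33:A/C (Tv); 43:A/G (Ti).
Of the 6 differences, 4 transitions and 2 transversions over 44 sites: P = 4/44 = 0.090909, Q = 2/44 = 0.045455.
d = −0.5·ln(0.772727) − 0.25·ln(0.909090) = −0.5·(-0.257829) − 0.25·(-0.095311) = 0.1527.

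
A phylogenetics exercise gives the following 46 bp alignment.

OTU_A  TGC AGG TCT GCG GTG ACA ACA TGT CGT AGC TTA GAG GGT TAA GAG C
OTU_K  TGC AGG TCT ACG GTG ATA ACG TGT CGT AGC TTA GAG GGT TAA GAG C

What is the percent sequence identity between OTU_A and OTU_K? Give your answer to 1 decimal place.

93.5%

Mismatches occur at site 10 (G↔A), site 17 (C↔T), site 21 (A↔G).
43 of the 46 sites match, so the percent identity is 43/46 × 100 = 93.5%.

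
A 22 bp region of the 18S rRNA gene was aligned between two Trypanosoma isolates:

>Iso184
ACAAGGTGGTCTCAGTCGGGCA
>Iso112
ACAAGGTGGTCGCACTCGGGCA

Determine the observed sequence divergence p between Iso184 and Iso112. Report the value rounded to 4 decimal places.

Mismatches occur at site 12 (T/G), site 15 (G/C).
There are 2 differences over 22 sites, so p = 2/22 = 0.0909.

0.0909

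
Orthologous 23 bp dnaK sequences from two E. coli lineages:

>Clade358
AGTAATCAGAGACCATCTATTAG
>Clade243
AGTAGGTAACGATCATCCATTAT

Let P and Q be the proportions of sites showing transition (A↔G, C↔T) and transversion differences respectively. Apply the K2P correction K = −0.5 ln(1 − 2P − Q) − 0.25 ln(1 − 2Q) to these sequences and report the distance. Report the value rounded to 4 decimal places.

0.4920

The sequences differ at positions 5 (A/G, transition), 6 (T/G, transversion), 7 (C/T, transition), 9 (G/A, transition), 10 (A/C, transversion), 13 (C/T, transition), 18 (T/C, transition), 23 (G/T, transversion).
Of the 8 differences, 5 transitions and 3 transversions over 23 sites: P = 5/23 = 0.217391, Q = 3/23 = 0.130435.
d = −0.5·ln(0.434783) − 0.25·ln(0.739130) = −0.5·(-0.832908) − 0.25·(-0.302281) = 0.4920.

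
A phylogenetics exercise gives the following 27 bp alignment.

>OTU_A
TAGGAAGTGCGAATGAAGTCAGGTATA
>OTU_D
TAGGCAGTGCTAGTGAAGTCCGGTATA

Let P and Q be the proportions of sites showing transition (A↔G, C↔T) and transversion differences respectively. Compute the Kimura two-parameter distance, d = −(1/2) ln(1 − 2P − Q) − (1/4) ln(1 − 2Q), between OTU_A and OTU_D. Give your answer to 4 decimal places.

0.1652

Differing sites — 5:A/C (Tv); 11:G/T (Tv); 13:A/G (Ti); 21:A/C (Tv).
Of the 4 differences, 1 transition and 3 transversions over 27 sites: P = 1/27 = 0.037037, Q = 3/27 = 0.111111.
d = −0.5·ln(0.814815) − 0.25·ln(0.777778) = −0.5·(-0.204794) − 0.25·(-0.251314) = 0.1652.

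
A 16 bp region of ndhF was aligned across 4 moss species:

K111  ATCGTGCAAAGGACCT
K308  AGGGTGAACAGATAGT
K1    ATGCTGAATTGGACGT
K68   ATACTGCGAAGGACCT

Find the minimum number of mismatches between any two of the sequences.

Pairwise Hamming distances:
  K111 vs K308: 8
  K111 vs K1: 6
  K111 vs K68: 3
  K308 vs K1: 7
  K308 vs K68: 10
  K1 vs K68: 6
The smallest is 3, between K111 and K68.

3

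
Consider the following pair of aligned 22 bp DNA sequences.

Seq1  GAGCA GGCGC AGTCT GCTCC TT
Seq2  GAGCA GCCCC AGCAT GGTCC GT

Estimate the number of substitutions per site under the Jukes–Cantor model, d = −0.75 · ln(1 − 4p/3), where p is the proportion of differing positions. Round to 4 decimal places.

0.3390

The sequences differ at positions 7 (G/C), 9 (G/C), 13 (T/C), 14 (C/A), 17 (C/G), 21 (T/G).
p = 6/22 = 0.272727.
d = −0.75 · ln(1 − (4/3)·0.272727) = −0.75 · ln(0.636364) = −0.75 · (-0.451985) = 0.3390.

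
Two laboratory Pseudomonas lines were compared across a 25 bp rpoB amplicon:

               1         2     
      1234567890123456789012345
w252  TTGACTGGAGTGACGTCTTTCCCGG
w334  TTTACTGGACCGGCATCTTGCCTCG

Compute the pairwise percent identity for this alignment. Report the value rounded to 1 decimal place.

Differing sites — 3:G/T; 10:G/C; 11:T/C; 13:A/G; 15:G/A; 20:T/G; 23:C/T; 24:G/C.
17 of the 25 sites match, so the percent identity is 17/25 × 100 = 68.0%.

68.0%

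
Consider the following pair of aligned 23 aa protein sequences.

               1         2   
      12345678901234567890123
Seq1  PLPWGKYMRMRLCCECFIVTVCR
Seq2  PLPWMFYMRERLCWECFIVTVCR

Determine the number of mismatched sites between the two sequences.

Mismatches occur at site 5 (G→M), site 6 (K→F), site 10 (M→E), site 14 (C→W).
That gives 4 mismatches out of 23 aligned sites, so the Hamming distance is 4.

4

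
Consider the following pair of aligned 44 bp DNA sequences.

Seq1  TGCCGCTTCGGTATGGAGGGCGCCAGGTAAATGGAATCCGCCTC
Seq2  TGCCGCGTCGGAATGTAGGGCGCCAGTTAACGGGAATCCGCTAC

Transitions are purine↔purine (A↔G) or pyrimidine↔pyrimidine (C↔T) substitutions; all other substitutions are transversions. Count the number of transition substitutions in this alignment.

The sequences differ at positions 7 (T/G, transversion), 12 (T/A, transversion), 16 (G/T, transversion), 27 (G/T, transversion), 31 (A/C, transversion), 32 (T/G, transversion), 42 (C/T, transition), 43 (T/A, transversion).
Of the 8 differences, 1 transition and 7 transversions, so the answer is 1.

1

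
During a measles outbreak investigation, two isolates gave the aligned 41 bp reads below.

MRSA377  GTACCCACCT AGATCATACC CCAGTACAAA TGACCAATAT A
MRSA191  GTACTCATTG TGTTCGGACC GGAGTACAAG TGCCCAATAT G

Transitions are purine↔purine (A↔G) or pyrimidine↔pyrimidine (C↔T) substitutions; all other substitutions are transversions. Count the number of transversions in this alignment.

The sequences differ at positions 5 (C/T, transition), 8 (C/T, transition), 9 (C/T, transition), 10 (T/G, transversion), 11 (A/T, transversion), 13 (A/T, transversion), 16 (A/G, transition), 17 (T/G, transversion), 21 (C/G, transversion), 22 (C/G, transversion), 30 (A/G, transition), 33 (A/C, transversion), 41 (A/G, transition).
Of the 13 differences, 6 transitions and 7 transversions, so the answer is 7.

7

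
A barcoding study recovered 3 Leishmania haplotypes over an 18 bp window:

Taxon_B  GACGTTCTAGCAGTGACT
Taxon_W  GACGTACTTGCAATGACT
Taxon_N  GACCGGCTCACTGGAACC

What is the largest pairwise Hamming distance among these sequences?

10

Pairwise Hamming distances:
  Taxon_B vs Taxon_W: 3
  Taxon_B vs Taxon_N: 9
  Taxon_W vs Taxon_N: 10
The largest is 10, between Taxon_W and Taxon_N.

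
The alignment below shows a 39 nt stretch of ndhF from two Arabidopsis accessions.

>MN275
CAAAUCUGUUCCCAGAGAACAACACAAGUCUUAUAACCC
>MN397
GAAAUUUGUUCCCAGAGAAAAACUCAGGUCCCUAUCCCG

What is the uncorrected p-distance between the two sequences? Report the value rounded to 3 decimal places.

Mismatches occur at site 1 (C→G), site 6 (C→U), site 20 (C→A), site 24 (A→U), site 27 (A→G), site 31 (U→C), site 32 (U→C), site 33 (A→U), site 34 (U→A), site 35 (A→U), site 36 (A→C), site 39 (C→G).
There are 12 differences over 39 sites, so p = 12/39 = 0.308.

0.308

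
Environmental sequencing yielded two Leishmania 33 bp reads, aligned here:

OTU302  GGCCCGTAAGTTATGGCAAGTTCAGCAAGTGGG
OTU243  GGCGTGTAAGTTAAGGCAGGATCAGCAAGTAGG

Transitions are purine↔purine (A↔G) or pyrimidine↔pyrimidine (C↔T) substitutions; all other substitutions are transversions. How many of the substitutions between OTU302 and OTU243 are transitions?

3

The sequences differ at positions 4 (C/G, transversion), 5 (C/T, transition), 14 (T/A, transversion), 19 (A/G, transition), 21 (T/A, transversion), 31 (G/A, transition).
Of the 6 differences, 3 transitions and 3 transversions, so the answer is 3.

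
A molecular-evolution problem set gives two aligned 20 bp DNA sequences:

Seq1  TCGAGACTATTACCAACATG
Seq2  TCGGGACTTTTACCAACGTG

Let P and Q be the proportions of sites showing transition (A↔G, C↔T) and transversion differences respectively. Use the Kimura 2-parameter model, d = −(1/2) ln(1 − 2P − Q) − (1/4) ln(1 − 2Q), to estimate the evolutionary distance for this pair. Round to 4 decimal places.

The sequences differ at positions 4 (A/G, transition), 9 (A/T, transversion), 18 (A/G, transition).
Of the 3 differences, 2 transitions and 1 transversion over 20 sites: P = 2/20 = 0.100000, Q = 1/20 = 0.050000.
d = −0.5·ln(0.750000) − 0.25·ln(0.900000) = −0.5·(-0.287682) − 0.25·(-0.105361) = 0.1702.

0.1702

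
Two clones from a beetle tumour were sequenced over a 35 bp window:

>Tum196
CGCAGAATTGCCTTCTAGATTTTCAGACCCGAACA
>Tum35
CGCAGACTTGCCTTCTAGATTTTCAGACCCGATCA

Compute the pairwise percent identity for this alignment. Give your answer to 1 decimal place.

Differing sites — 7:A/C; 33:A/T.
33 of the 35 sites match, so the percent identity is 33/35 × 100 = 94.3%.

94.3%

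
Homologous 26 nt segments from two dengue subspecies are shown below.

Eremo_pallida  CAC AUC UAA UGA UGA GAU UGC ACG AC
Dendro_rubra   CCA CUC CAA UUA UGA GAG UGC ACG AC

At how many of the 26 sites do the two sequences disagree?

The sequences differ at positions 2 (A/C), 3 (C/A), 4 (A/C), 7 (U/C), 11 (G/U), 18 (U/G).
That gives 6 mismatches out of 26 aligned sites, so the Hamming distance is 6.

6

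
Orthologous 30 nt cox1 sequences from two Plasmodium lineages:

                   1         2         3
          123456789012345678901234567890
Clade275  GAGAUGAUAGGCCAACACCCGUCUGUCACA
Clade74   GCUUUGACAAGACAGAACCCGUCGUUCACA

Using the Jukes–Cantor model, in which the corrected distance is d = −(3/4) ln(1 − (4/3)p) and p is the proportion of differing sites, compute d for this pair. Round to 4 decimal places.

0.4408

Differing sites — 2:A/C; 3:G/U; 4:A/U; 8:U/C; 10:G/A; 12:C/A; 15:A/G; 16:C/A; 24:U/G; 25:G/U.
p = 10/30 = 0.333333.
d = −0.75 · ln(1 − (4/3)·0.333333) = −0.75 · ln(0.555556) = −0.75 · (-0.587786) = 0.4408.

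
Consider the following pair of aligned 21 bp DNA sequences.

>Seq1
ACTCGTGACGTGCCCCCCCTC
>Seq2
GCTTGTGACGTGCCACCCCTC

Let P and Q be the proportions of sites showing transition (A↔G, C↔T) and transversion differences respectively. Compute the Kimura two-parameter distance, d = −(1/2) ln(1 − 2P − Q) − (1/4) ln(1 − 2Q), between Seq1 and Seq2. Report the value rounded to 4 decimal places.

0.1610

Mismatches occur at site 1 (A/G, transition), site 4 (C/T, transition), site 15 (C/A, transversion).
Of the 3 differences, 2 transitions and 1 transversion over 21 sites: P = 2/21 = 0.095238, Q = 1/21 = 0.047619.
d = −0.5·ln(0.761905) − 0.25·ln(0.904762) = −0.5·(-0.271933) − 0.25·(-0.100083) = 0.1610.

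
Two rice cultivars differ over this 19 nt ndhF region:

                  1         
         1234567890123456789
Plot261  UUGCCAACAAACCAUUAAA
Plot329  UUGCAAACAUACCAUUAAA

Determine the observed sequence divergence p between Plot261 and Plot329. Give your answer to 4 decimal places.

0.1053

Mismatches occur at site 5 (C→A), site 10 (A→U).
There are 2 differences over 19 sites, so p = 2/19 = 0.1053.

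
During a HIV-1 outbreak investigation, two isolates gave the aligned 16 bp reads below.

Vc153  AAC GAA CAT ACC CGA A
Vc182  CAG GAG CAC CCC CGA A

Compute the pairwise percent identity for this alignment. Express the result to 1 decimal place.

Mismatches occur at site 1 (A→C), site 3 (C→G), site 6 (A→G), site 9 (T→C), site 10 (A→C).
11 of the 16 sites match, so the percent identity is 11/16 × 100 = 68.8%.

68.8%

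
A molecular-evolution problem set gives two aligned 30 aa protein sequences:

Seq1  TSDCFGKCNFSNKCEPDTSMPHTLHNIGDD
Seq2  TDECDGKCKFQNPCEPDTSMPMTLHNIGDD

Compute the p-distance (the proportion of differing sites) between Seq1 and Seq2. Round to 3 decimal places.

Differing sites — 2:S/D; 3:D/E; 5:F/D; 9:N/K; 11:S/Q; 13:K/P; 22:H/M.
There are 7 differences over 30 sites, so p = 7/30 = 0.233.

0.233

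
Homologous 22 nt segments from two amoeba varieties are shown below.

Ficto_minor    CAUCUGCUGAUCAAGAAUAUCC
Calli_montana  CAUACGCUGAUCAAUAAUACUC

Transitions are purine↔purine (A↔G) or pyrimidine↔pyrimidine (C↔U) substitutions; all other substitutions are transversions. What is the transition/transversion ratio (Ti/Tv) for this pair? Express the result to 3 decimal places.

The sequences differ at positions 4 (C/A, transversion), 5 (U/C, transition), 15 (G/U, transversion), 20 (U/C, transition), 21 (C/U, transition).
Of the 5 differences, 3 transitions and 2 transversions, so Ti/Tv = 3/2 = 1.500.

1.500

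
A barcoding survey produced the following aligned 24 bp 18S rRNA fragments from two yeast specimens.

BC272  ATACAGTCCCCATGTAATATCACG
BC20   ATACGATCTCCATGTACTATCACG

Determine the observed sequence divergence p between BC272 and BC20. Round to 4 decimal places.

Mismatches occur at site 5 (A/G), site 6 (G/A), site 9 (C/T), site 17 (A/C).
There are 4 differences over 24 sites, so p = 4/24 = 0.1667.

0.1667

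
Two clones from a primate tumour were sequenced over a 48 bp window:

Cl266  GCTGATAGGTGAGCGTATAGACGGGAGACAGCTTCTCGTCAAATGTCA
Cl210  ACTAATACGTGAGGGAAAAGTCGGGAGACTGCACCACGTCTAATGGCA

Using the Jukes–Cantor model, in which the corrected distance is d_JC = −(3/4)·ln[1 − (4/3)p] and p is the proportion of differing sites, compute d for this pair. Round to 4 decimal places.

Differing sites — 1:G/A; 4:G/A; 8:G/C; 14:C/G; 16:T/A; 18:T/A; 21:A/T; 30:A/T; 33:T/A; 34:T/C; 36:T/A; 41:A/T; 46:T/G.
p = 13/48 = 0.270833.
d = −0.75 · ln(1 − (4/3)·0.270833) = −0.75 · ln(0.638889) = −0.75 · (-0.448025) = 0.3360.

0.3360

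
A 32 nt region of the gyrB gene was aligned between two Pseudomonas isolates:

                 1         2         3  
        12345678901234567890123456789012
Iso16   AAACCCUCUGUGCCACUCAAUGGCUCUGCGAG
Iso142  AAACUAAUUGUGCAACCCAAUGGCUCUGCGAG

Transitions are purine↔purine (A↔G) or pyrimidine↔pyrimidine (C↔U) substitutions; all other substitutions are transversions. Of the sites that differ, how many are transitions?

3

Mismatches occur at site 5 (C↔U, transition), site 6 (C↔A, transversion), site 7 (U↔A, transversion), site 8 (C↔U, transition), site 14 (C↔A, transversion), site 17 (U↔C, transition).
Of the 6 differences, 3 transitions and 3 transversions, so the answer is 3.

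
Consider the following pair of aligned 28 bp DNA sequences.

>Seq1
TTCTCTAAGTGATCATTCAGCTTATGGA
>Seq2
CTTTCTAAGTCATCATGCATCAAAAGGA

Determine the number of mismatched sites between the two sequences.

The sequences differ at positions 1 (T/C), 3 (C/T), 11 (G/C), 17 (T/G), 20 (G/T), 22 (T/A), 23 (T/A), 25 (T/A).
That gives 8 mismatches out of 28 aligned sites, so the Hamming distance is 8.

8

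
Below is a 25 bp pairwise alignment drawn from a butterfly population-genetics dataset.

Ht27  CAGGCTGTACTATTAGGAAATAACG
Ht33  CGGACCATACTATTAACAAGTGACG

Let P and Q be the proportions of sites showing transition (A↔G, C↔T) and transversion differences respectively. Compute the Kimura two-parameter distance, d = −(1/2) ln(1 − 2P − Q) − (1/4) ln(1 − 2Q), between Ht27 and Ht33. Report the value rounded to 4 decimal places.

0.4790

Mismatches occur at site 2 (A→G, transition), site 4 (G→A, transition), site 6 (T→C, transition), site 7 (G→A, transition), site 16 (G→A, transition), site 17 (G→C, transversion), site 20 (A→G, transition), site 22 (A→G, transition).
Of the 8 differences, 7 transitions and 1 transversion over 25 sites: P = 7/25 = 0.280000, Q = 1/25 = 0.040000.
d = −0.5·ln(0.400000) − 0.25·ln(0.920000) = −0.5·(-0.916291) − 0.25·(-0.083382) = 0.4790.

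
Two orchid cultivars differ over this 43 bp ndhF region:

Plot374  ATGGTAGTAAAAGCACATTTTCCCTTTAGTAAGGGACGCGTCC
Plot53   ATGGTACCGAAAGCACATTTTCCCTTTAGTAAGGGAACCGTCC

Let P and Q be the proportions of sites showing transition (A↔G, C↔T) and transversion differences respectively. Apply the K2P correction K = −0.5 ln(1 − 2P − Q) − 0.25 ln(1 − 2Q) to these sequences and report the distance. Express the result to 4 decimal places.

0.1264

Mismatches occur at site 7 (G→C, transversion), site 8 (T→C, transition), site 9 (A→G, transition), site 37 (C→A, transversion), site 38 (G→C, transversion).
Of the 5 differences, 2 transitions and 3 transversions over 43 sites: P = 2/43 = 0.046512, Q = 3/43 = 0.069767.
d = −0.5·ln(0.837209) − 0.25·ln(0.860466) = −0.5·(-0.177682) − 0.25·(-0.150281) = 0.1264.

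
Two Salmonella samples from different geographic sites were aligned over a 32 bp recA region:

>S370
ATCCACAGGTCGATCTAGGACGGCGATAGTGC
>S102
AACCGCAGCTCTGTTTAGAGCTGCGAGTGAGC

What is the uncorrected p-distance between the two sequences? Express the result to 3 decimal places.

Mismatches occur at site 2 (T/A), site 5 (A/G), site 9 (G/C), site 12 (G/T), site 13 (A/G), site 15 (C/T), site 19 (G/A), site 20 (A/G), site 22 (G/T), site 27 (T/G), site 28 (A/T), site 30 (T/A).
There are 12 differences over 32 sites, so p = 12/32 = 0.375.

0.375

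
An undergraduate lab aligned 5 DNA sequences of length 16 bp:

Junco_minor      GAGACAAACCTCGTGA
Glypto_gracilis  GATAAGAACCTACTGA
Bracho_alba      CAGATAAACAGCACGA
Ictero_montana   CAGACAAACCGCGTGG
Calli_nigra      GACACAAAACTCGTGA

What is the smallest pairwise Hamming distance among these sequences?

Pairwise Hamming distances:
  Junco_minor vs Glypto_gracilis: 5
  Junco_minor vs Bracho_alba: 6
  Junco_minor vs Ictero_montana: 3
  Junco_minor vs Calli_nigra: 2
  Glypto_gracilis vs Bracho_alba: 9
  Glypto_gracilis vs Ictero_montana: 8
  Glypto_gracilis vs Calli_nigra: 6
  Bracho_alba vs Ictero_montana: 5
  Bracho_alba vs Calli_nigra: 8
  Ictero_montana vs Calli_nigra: 5
The smallest is 2, between Junco_minor and Calli_nigra.

2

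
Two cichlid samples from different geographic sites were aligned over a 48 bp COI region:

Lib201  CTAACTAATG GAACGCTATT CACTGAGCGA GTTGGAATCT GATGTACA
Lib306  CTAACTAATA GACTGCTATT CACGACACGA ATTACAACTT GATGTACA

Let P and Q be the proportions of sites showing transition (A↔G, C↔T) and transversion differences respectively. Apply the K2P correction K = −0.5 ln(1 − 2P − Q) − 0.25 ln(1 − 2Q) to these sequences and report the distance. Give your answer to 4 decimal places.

0.3151

Mismatches occur at site 10 (G→A, transition), site 13 (A→C, transversion), site 14 (C→T, transition), site 24 (T→G, transversion), site 25 (G→A, transition), site 26 (A→C, transversion), site 27 (G→A, transition), site 31 (G→A, transition), site 34 (G→A, transition), site 35 (G→C, transversion), site 38 (T→C, transition), site 39 (C→T, transition).
Of the 12 differences, 8 transitions and 4 transversions over 48 sites: P = 8/48 = 0.166667, Q = 4/48 = 0.083333.
d = −0.5·ln(0.583333) − 0.25·ln(0.833334) = −0.5·(-0.538997) − 0.25·(-0.182321) = 0.3151.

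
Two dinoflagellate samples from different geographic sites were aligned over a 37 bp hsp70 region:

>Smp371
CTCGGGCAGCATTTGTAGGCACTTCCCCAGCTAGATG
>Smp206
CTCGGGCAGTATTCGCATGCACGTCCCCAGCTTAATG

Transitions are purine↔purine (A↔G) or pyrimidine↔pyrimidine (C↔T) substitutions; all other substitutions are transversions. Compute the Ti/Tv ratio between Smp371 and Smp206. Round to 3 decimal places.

1.333

Mismatches occur at site 10 (C↔T, transition), site 14 (T↔C, transition), site 16 (T↔C, transition), site 18 (G↔T, transversion), site 23 (T↔G, transversion), site 33 (A↔T, transversion), site 34 (G↔A, transition).
Of the 7 differences, 4 transitions and 3 transversions, so Ti/Tv = 4/3 = 1.333.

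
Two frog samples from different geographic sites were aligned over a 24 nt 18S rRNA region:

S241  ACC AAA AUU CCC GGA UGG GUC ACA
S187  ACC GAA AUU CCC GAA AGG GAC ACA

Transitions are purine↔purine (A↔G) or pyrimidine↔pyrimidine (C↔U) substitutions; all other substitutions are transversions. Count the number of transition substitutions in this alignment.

Differing sites — 4:A/G (Ti); 14:G/A (Ti); 16:U/A (Tv); 20:U/A (Tv).
Of the 4 differences, 2 transitions and 2 transversions, so the answer is 2.

2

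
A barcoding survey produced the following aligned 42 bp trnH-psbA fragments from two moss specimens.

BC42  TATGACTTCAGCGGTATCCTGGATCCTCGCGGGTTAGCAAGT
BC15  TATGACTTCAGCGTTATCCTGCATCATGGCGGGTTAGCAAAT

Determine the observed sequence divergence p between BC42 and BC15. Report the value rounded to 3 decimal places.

The sequences differ at positions 14 (G/T), 22 (G/C), 26 (C/A), 28 (C/G), 41 (G/A).
There are 5 differences over 42 sites, so p = 5/42 = 0.119.

0.119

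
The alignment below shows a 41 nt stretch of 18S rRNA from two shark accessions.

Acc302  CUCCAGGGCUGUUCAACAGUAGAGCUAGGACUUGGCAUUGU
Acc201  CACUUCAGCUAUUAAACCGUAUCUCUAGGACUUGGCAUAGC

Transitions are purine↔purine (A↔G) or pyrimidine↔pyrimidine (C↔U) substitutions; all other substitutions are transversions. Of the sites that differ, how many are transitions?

4

Differing sites — 2:U/A (Tv); 4:C/U (Ti); 5:A/U (Tv); 6:G/C (Tv); 7:G/A (Ti); 11:G/A (Ti); 14:C/A (Tv); 18:A/C (Tv); 22:G/U (Tv); 23:A/C (Tv); 24:G/U (Tv); 39:U/A (Tv); 41:U/C (Ti).
Of the 13 differences, 4 transitions and 9 transversions, so the answer is 4.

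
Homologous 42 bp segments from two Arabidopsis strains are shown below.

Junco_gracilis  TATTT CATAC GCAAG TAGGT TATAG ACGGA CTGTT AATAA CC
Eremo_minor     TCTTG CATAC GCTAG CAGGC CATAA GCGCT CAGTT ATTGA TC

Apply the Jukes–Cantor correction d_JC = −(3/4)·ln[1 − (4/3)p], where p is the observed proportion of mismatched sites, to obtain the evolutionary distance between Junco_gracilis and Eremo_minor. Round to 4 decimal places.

Differing sites — 2:A/C; 5:T/G; 13:A/T; 16:T/C; 20:T/C; 21:T/C; 25:G/A; 26:A/G; 29:G/C; 30:A/T; 32:T/A; 37:A/T; 39:A/G; 41:C/T.
p = 14/42 = 0.333333.
d = −0.75 · ln(1 − (4/3)·0.333333) = −0.75 · ln(0.555556) = −0.75 · (-0.587786) = 0.4408.

0.4408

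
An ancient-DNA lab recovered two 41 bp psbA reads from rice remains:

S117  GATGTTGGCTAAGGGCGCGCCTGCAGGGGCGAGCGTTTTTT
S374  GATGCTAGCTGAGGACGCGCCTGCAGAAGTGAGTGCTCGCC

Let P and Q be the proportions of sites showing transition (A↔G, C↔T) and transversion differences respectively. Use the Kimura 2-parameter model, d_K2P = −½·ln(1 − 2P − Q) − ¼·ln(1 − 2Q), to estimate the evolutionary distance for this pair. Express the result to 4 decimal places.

The sequences differ at positions 5 (T/C, transition), 7 (G/A, transition), 11 (A/G, transition), 15 (G/A, transition), 27 (G/A, transition), 28 (G/A, transition), 30 (C/T, transition), 34 (C/T, transition), 36 (T/C, transition), 38 (T/C, transition), 39 (T/G, transversion), 40 (T/C, transition), 41 (T/C, transition).
Of the 13 differences, 12 transitions and 1 transversion over 41 sites: P = 12/41 = 0.292683, Q = 1/41 = 0.024390.
d = −0.5·ln(0.390244) − 0.25·ln(0.951220) = −0.5·(-0.940983) − 0.25·(-0.050010) = 0.4830.

0.4830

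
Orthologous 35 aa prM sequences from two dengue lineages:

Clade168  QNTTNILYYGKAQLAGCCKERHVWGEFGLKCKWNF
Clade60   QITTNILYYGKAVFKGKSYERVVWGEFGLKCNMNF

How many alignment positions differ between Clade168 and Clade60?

10

Differing sites — 2:N/I; 13:Q/V; 14:L/F; 15:A/K; 17:C/K; 18:C/S; 19:K/Y; 22:H/V; 32:K/N; 33:W/M.
That gives 10 mismatches out of 35 aligned sites, so the Hamming distance is 10.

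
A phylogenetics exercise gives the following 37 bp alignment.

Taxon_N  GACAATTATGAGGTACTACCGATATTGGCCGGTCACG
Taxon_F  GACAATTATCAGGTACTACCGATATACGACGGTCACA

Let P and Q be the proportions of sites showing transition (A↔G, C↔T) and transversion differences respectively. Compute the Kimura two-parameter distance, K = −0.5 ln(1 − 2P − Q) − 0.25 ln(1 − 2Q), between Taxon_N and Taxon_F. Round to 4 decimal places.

0.1494

The sequences differ at positions 10 (G/C, transversion), 26 (T/A, transversion), 27 (G/C, transversion), 29 (C/A, transversion), 37 (G/A, transition).
Of the 5 differences, 1 transition and 4 transversions over 37 sites: P = 1/37 = 0.027027, Q = 4/37 = 0.108108.
d = −0.5·ln(0.837838) − 0.25·ln(0.783784) = −0.5·(-0.176931) − 0.25·(-0.243622) = 0.1494.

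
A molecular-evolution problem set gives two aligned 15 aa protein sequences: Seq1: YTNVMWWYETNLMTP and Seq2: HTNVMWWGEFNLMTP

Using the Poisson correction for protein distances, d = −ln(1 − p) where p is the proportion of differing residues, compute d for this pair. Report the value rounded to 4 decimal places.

0.2231

Differing sites — 1:Y/H; 8:Y/G; 10:T/F.
p = 3/15 = 0.200000.
d = −ln(1 − 0.200000) = −ln(0.800000) = 0.2231.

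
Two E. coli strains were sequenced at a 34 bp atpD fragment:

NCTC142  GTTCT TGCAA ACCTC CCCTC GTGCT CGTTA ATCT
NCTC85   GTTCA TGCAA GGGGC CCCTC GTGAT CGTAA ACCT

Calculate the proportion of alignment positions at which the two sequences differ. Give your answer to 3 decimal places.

Mismatches occur at site 5 (T→A), site 11 (A→G), site 12 (C→G), site 13 (C→G), site 14 (T→G), site 24 (C→A), site 29 (T→A), site 32 (T→C).
There are 8 differences over 34 sites, so p = 8/34 = 0.235.

0.235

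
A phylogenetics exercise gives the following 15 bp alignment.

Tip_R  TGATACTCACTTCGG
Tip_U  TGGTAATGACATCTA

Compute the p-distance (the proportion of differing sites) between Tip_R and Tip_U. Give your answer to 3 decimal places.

0.400

Mismatches occur at site 3 (A/G), site 6 (C/A), site 8 (C/G), site 11 (T/A), site 14 (G/T), site 15 (G/A).
There are 6 differences over 15 sites, so p = 6/15 = 0.400.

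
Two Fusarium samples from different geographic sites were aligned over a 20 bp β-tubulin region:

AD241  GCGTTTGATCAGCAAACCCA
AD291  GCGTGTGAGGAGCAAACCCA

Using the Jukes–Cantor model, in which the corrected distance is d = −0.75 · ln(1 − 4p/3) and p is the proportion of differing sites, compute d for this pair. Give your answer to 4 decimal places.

0.1674

Differing sites — 5:T/G; 9:T/G; 10:C/G.
p = 3/20 = 0.150000.
d = −0.75 · ln(1 − (4/3)·0.150000) = −0.75 · ln(0.800000) = −0.75 · (-0.223144) = 0.1674.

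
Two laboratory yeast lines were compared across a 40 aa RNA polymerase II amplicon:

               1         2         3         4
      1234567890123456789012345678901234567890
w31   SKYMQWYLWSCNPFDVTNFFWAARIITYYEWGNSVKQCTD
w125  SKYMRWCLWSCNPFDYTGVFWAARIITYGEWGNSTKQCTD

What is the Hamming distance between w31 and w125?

The sequences differ at positions 5 (Q/R), 7 (Y/C), 16 (V/Y), 18 (N/G), 19 (F/V), 29 (Y/G), 35 (V/T).
That gives 7 mismatches out of 40 aligned sites, so the Hamming distance is 7.

7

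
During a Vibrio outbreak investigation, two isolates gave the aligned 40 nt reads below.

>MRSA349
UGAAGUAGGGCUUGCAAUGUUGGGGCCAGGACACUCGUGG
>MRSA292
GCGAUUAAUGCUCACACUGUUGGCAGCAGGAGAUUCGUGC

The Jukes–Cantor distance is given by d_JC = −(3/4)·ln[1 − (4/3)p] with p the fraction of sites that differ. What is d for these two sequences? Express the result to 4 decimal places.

0.5199

Mismatches occur at site 1 (U↔G), site 2 (G↔C), site 3 (A↔G), site 5 (G↔U), site 8 (G↔A), site 9 (G↔U), site 13 (U↔C), site 14 (G↔A), site 17 (A↔C), site 24 (G↔C), site 25 (G↔A), site 26 (C↔G), site 32 (C↔G), site 34 (C↔U), site 40 (G↔C).
p = 15/40 = 0.375000.
d = −0.75 · ln(1 − (4/3)·0.375000) = −0.75 · ln(0.500000) = −0.75 · (-0.693147) = 0.5199.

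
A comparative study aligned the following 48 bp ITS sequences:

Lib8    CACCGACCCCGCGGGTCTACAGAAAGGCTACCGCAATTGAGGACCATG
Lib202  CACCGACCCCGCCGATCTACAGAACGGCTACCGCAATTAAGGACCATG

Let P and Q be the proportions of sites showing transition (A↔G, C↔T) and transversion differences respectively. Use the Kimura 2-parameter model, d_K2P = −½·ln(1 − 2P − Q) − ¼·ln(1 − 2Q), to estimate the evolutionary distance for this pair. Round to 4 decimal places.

The sequences differ at positions 13 (G/C, transversion), 15 (G/A, transition), 25 (A/C, transversion), 39 (G/A, transition).
Of the 4 differences, 2 transitions and 2 transversions over 48 sites: P = 2/48 = 0.041667, Q = 2/48 = 0.041667.
d = −0.5·ln(0.874999) − 0.25·ln(0.916666) = −0.5·(-0.133533) − 0.25·(-0.087012) = 0.0885.

0.0885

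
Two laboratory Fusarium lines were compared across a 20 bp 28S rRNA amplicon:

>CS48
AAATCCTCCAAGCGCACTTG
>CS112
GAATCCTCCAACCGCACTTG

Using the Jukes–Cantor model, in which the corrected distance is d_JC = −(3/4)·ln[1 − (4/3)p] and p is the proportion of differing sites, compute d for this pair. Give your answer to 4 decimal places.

The sequences differ at positions 1 (A/G), 12 (G/C).
p = 2/20 = 0.100000.
d = −0.75 · ln(1 − (4/3)·0.100000) = −0.75 · ln(0.866667) = −0.75 · (-0.143100) = 0.1073.

0.1073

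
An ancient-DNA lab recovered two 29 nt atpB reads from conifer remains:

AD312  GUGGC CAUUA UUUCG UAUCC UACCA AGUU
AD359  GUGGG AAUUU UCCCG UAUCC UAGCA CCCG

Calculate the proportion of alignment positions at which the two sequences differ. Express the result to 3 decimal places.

Differing sites — 5:C/G; 6:C/A; 10:A/U; 12:U/C; 13:U/C; 23:C/G; 26:A/C; 27:G/C; 28:U/C; 29:U/G.
There are 10 differences over 29 sites, so p = 10/29 = 0.345.

0.345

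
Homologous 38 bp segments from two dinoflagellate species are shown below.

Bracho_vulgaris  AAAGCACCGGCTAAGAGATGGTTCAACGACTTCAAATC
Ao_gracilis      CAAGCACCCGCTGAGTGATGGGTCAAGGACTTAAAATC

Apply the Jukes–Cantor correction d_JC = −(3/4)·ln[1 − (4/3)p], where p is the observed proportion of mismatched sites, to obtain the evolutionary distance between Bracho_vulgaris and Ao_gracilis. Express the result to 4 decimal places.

Differing sites — 1:A/C; 9:G/C; 13:A/G; 16:A/T; 22:T/G; 27:C/G; 33:C/A.
p = 7/38 = 0.184211.
d = −0.75 · ln(1 − (4/3)·0.184211) = −0.75 · ln(0.754385) = −0.75 · (-0.281852) = 0.2114.

0.2114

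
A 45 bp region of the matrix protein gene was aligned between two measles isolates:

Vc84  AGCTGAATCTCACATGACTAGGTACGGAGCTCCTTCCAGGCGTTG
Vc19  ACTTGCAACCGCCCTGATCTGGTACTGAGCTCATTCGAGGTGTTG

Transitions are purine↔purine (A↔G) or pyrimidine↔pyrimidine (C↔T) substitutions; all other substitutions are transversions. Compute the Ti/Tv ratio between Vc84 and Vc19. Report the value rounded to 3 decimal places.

The sequences differ at positions 2 (G/C, transversion), 3 (C/T, transition), 6 (A/C, transversion), 8 (T/A, transversion), 10 (T/C, transition), 11 (C/G, transversion), 12 (A/C, transversion), 14 (A/C, transversion), 18 (C/T, transition), 19 (T/C, transition), 20 (A/T, transversion), 26 (G/T, transversion), 33 (C/A, transversion), 37 (C/G, transversion), 41 (C/T, transition).
Of the 15 differences, 5 transitions and 10 transversions, so Ti/Tv = 5/10 = 0.500.

0.500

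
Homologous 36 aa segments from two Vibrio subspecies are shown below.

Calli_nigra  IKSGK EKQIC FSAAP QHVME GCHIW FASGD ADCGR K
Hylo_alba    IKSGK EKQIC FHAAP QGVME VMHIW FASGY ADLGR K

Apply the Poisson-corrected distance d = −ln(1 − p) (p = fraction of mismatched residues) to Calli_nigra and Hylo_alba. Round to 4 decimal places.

0.1823

Mismatches occur at site 12 (S↔H), site 17 (H↔G), site 21 (G↔V), site 22 (C↔M), site 30 (D↔Y), site 33 (C↔L).
p = 6/36 = 0.166667.
d = −ln(1 − 0.166667) = −ln(0.833333) = 0.1823.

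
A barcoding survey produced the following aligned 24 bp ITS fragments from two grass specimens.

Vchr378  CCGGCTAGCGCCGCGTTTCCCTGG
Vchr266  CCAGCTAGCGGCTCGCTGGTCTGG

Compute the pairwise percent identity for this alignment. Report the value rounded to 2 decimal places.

70.83%

Mismatches occur at site 3 (G→A), site 11 (C→G), site 13 (G→T), site 16 (T→C), site 18 (T→G), site 19 (C→G), site 20 (C→T).
17 of the 24 sites match, so the percent identity is 17/24 × 100 = 70.83%.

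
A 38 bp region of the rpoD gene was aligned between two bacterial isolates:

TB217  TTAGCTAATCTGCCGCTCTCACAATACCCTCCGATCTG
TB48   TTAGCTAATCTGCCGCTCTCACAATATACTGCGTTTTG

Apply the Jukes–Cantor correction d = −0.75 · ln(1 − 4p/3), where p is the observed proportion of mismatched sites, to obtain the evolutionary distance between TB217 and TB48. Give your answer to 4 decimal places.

Differing sites — 27:C/T; 28:C/A; 31:C/G; 34:A/T; 36:C/T.
p = 5/38 = 0.131579.
d = −0.75 · ln(1 − (4/3)·0.131579) = −0.75 · ln(0.824561) = −0.75 · (-0.192904) = 0.1447.

0.1447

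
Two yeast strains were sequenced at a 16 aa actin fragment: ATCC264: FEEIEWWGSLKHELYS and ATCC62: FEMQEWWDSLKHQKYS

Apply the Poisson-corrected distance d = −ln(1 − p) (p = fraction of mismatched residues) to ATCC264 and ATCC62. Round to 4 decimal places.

Differing sites — 3:E/M; 4:I/Q; 8:G/D; 13:E/Q; 14:L/K.
p = 5/16 = 0.312500.
d = −ln(1 − 0.312500) = −ln(0.687500) = 0.3747.

0.3747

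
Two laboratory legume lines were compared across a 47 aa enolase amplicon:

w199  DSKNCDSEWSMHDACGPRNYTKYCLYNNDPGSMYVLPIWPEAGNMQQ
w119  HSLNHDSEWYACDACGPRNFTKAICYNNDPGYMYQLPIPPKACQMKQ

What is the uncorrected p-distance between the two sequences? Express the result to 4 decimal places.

0.3617

Mismatches occur at site 1 (D/H), site 3 (K/L), site 5 (C/H), site 10 (S/Y), site 11 (M/A), site 12 (H/C), site 20 (Y/F), site 23 (Y/A), site 24 (C/I), site 25 (L/C), site 32 (S/Y), site 35 (V/Q), site 39 (W/P), site 41 (E/K), site 43 (G/C), site 44 (N/Q), site 46 (Q/K).
There are 17 differences over 47 sites, so p = 17/47 = 0.3617.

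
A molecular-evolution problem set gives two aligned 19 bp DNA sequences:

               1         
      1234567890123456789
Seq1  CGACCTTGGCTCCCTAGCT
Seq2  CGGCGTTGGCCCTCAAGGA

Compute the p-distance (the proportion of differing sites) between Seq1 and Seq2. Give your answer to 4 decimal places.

0.3684

Mismatches occur at site 3 (A↔G), site 5 (C↔G), site 11 (T↔C), site 13 (C↔T), site 15 (T↔A), site 18 (C↔G), site 19 (T↔A).
There are 7 differences over 19 sites, so p = 7/19 = 0.3684.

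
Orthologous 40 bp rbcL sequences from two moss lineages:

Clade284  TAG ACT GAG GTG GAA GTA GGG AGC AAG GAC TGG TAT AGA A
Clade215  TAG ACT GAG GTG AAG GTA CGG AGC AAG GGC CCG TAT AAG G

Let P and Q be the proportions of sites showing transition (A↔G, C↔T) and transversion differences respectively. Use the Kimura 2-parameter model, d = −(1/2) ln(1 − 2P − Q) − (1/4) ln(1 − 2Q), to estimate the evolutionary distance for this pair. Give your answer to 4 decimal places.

Mismatches occur at site 13 (G→A, transition), site 15 (A→G, transition), site 19 (G→C, transversion), site 29 (A→G, transition), site 31 (T→C, transition), site 32 (G→C, transversion), site 38 (G→A, transition), site 39 (A→G, transition), site 40 (A→G, transition).
Of the 9 differences, 7 transitions and 2 transversions over 40 sites: P = 7/40 = 0.175000, Q = 2/40 = 0.050000.
d = −0.5·ln(0.600000) − 0.25·ln(0.900000) = −0.5·(-0.510826) − 0.25·(-0.105361) = 0.2818.

0.2818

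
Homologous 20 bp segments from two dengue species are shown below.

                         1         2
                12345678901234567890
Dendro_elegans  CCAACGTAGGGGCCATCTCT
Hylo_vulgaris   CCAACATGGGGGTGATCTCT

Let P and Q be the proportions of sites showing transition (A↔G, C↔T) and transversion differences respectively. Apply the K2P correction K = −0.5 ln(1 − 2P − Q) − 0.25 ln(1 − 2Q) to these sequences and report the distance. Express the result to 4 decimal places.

The sequences differ at positions 6 (G/A, transition), 8 (A/G, transition), 13 (C/T, transition), 14 (C/G, transversion).
Of the 4 differences, 3 transitions and 1 transversion over 20 sites: P = 3/20 = 0.150000, Q = 1/20 = 0.050000.
d = −0.5·ln(0.650000) − 0.25·ln(0.900000) = −0.5·(-0.430783) − 0.25·(-0.105361) = 0.2417.

0.2417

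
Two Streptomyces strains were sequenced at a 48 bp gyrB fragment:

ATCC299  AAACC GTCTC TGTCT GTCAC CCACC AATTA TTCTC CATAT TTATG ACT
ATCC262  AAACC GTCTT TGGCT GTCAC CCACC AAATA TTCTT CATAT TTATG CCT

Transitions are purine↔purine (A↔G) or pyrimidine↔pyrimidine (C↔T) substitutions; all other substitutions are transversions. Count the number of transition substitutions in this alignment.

Differing sites — 10:C/T (Ti); 13:T/G (Tv); 28:T/A (Tv); 35:C/T (Ti); 46:A/C (Tv).
Of the 5 differences, 2 transitions and 3 transversions, so the answer is 2.

2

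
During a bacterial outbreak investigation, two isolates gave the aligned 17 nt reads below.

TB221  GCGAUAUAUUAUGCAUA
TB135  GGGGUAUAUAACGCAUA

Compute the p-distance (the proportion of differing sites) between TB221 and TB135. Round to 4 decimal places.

The sequences differ at positions 2 (C/G), 4 (A/G), 10 (U/A), 12 (U/C).
There are 4 differences over 17 sites, so p = 4/17 = 0.2353.

0.2353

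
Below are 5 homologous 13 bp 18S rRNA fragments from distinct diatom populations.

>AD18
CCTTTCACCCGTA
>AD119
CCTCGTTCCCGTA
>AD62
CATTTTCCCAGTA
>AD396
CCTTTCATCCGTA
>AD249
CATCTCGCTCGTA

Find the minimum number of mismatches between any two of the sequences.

1

Pairwise Hamming distances:
  AD18 vs AD119: 4
  AD18 vs AD62: 4
  AD18 vs AD396: 1
  AD18 vs AD249: 4
  AD119 vs AD62: 5
  AD119 vs AD396: 5
  AD119 vs AD249: 5
  AD62 vs AD396: 5
  AD62 vs AD249: 5
  AD396 vs AD249: 5
The smallest is 1, between AD18 and AD396.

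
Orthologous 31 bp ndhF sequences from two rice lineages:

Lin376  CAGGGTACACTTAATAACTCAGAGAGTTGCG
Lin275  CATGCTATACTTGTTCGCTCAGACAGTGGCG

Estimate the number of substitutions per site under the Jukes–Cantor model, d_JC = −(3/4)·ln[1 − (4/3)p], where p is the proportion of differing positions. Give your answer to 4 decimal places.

0.3672

The sequences differ at positions 3 (G/T), 5 (G/C), 8 (C/T), 13 (A/G), 14 (A/T), 16 (A/C), 17 (A/G), 24 (G/C), 28 (T/G).
p = 9/31 = 0.290323.
d = −0.75 · ln(1 − (4/3)·0.290323) = −0.75 · ln(0.612903) = −0.75 · (-0.489549) = 0.3672.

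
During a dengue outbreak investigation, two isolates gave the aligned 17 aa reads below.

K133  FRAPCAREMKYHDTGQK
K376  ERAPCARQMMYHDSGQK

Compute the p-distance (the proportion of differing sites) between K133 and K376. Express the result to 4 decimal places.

Mismatches occur at site 1 (F↔E), site 8 (E↔Q), site 10 (K↔M), site 14 (T↔S).
There are 4 differences over 17 sites, so p = 4/17 = 0.2353.

0.2353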